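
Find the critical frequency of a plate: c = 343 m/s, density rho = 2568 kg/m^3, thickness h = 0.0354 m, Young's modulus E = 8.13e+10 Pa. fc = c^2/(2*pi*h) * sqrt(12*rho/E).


12*rho/E = 12*2568/8.13e+10 = 3.79041e-07
sqrt(12*rho/E) = sqrt(3.79041e-07) = 0.000615663
c^2/(2*pi*h) = 343^2/(2*pi*0.0354) = 528938
fc = 528938 * 0.000615663 = 325.65 Hz


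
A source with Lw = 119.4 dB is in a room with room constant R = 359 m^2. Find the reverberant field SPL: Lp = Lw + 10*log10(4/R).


4/R = 4/359 = 0.0111421
Lp = 119.4 + 10*log10(0.0111421) = 99.87 dB


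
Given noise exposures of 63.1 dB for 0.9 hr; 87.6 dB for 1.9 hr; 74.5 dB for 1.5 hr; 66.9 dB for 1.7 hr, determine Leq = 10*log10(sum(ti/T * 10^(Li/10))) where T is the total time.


T_total = 0.9 + 1.9 + 1.5 + 1.7 = 6.0 hr
(0.9/6.0) * 10^(63.1/10) = 306261
(1.9/6.0) * 10^(87.6/10) = 1.82223e+08
(1.5/6.0) * 10^(74.5/10) = 7.04596e+06
(1.7/6.0) * 10^(66.9/10) = 1.38771e+06
Sum = 306261 + 1.82223e+08 + 7.04596e+06 + 1.38771e+06 = 1.90963e+08
Leq = 10*log10(1.90963e+08) = 82.809 dB


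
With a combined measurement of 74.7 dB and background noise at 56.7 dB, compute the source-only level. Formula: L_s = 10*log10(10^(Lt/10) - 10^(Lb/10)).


10^(74.7/10) = 2.95121e+07
10^(56.7/10) = 467735
Difference = 2.95121e+07 - 467735 = 2.90444e+07
L_source = 10*log10(2.90444e+07) = 74.631 dB


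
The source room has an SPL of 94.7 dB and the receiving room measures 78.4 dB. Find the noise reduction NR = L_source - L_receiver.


NR = L_source - L_receiver (difference between source and receiving room levels)
NR = 94.7 - 78.4 = 16.3 dB


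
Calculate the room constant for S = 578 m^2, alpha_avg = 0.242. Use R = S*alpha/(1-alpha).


R = 578 * 0.242 / (1 - 0.242) = 184.53 m^2


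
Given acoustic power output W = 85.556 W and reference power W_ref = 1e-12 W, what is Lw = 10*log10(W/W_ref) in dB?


W / W_ref = 85.556 / 1e-12 = 8.5556e+13
Lw = 10 * log10(8.5556e+13) = 139.32 dB


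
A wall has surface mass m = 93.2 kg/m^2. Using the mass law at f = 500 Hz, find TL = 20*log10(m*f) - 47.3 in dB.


m * f = 93.2 * 500 = 46600
20*log10(46600) = 93.3677 dB
TL = 93.3677 - 47.3 = 46.068 dB


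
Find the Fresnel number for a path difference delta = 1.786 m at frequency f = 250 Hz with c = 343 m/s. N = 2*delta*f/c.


N = 2*delta*f/c = 2*delta/lambda, where lambda = c/f
lambda = 343 / 250 = 1.372 m
N = 2 * 1.786 / 1.372 = 2.6035


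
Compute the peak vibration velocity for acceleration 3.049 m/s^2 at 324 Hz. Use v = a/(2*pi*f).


omega = 2*pi*f = 2*pi*324 = 2035.75 rad/s
v = a / omega = 3.049 / 2035.75 = 0.0014977 m/s


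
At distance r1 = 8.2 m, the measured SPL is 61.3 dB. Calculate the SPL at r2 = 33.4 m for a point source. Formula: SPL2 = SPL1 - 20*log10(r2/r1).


r2/r1 = 33.4/8.2 = 4.07317
Correction = 20*log10(4.07317) = 12.1987 dB
SPL2 = 61.3 - 12.1987 = 49.101 dB


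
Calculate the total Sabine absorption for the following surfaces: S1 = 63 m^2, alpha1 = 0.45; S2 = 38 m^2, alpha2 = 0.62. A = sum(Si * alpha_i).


63 * 0.45 = 28.35
38 * 0.62 = 23.56
A_total = 28.35 + 23.56 = 51.91 m^2


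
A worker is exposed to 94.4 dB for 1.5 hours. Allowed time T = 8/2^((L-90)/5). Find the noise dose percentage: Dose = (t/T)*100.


T_allowed = 8 / 2^((94.4 - 90)/5) = 4.34694 hr
Dose = 1.5 / 4.34694 * 100 = 34.507 %


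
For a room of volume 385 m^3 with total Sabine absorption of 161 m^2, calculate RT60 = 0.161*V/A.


RT60 = 0.161 * 385 / 161 = 0.385 s


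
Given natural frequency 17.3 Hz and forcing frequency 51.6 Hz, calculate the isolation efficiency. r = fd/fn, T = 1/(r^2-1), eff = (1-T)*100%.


r = 51.6 / 17.3 = 2.98266
r^2 - 1 = 2.98266^2 - 1 = 7.89626
T = 1/7.89626 = 0.126642
Efficiency = (1 - 0.126642)*100 = 87.336 %


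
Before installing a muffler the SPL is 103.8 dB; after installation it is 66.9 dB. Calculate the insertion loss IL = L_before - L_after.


Insertion loss = SPL without muffler - SPL with muffler
IL = 103.8 - 66.9 = 36.9 dB


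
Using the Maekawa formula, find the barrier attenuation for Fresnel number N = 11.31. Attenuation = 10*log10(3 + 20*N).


3 + 20*N = 3 + 20*11.31 = 229.2
Att = 10*log10(229.2) = 23.602 dB


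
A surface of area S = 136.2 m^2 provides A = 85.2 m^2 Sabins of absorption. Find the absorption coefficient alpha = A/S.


Absorption coefficient = absorbed power / incident power
alpha = A / S = 85.2 / 136.2 = 0.62555


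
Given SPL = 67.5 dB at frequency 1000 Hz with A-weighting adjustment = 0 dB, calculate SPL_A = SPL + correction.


A-weighting table: 1000 Hz -> 0 dB correction
SPL_A = SPL + correction = 67.5 + (0) = 67.5 dBA


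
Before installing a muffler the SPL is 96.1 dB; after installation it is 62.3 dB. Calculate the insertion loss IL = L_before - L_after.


Insertion loss = SPL without muffler - SPL with muffler
IL = 96.1 - 62.3 = 33.8 dB


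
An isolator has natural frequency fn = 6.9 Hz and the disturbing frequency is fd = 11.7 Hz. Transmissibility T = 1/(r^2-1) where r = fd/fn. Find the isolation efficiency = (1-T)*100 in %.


r = 11.7 / 6.9 = 1.69565
r^2 - 1 = 1.69565^2 - 1 = 1.87523
T = 1/1.87523 = 0.533268
Efficiency = (1 - 0.533268)*100 = 46.673 %


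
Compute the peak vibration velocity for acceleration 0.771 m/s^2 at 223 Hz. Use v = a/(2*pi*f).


omega = 2*pi*f = 2*pi*223 = 1401.15 rad/s
v = a / omega = 0.771 / 1401.15 = 0.00055026 m/s


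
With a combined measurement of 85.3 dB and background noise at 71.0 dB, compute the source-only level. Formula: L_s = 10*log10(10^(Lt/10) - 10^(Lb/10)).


10^(85.3/10) = 3.38844e+08
10^(71.0/10) = 1.25893e+07
Difference = 3.38844e+08 - 1.25893e+07 = 3.26255e+08
L_source = 10*log10(3.26255e+08) = 85.136 dB


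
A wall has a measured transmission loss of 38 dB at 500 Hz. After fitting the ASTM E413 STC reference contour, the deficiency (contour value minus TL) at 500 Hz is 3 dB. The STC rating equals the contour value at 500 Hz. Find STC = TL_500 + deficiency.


By ASTM E413, STC = value of the fitted reference contour at 500 Hz.
Contour value at 500 Hz = TL_500 + deficiency = 38 + 3 = 41
STC = 41


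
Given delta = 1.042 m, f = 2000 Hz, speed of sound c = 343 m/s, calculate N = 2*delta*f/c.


N = 2*delta*f/c = 2*delta/lambda, where lambda = c/f
lambda = 343 / 2000 = 0.1715 m
N = 2 * 1.042 / 0.1715 = 12.152


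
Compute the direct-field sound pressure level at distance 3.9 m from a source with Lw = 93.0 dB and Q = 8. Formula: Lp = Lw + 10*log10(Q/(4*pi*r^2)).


4*pi*r^2 = 4*pi*3.9^2 = 191.134 m^2
Q / (4*pi*r^2) = 8 / 191.134 = 0.0418555
Lp = 93.0 + 10*log10(0.0418555) = 79.218 dB


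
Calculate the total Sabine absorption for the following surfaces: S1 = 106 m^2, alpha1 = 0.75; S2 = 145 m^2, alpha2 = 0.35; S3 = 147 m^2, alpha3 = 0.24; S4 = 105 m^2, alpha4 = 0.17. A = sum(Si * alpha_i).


106 * 0.75 = 79.5
145 * 0.35 = 50.75
147 * 0.24 = 35.28
105 * 0.17 = 17.85
A_total = 79.5 + 50.75 + 35.28 + 17.85 = 183.38 m^2


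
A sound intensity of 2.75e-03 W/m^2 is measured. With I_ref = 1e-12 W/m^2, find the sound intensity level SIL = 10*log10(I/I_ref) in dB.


I / I_ref = 2.75e-03 / 1e-12 = 2.75e+09
SIL = 10 * log10(2.75e+09) = 94.393 dB


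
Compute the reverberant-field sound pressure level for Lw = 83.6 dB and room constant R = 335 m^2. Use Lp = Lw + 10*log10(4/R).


4/R = 4/335 = 0.0119403
Lp = 83.6 + 10*log10(0.0119403) = 64.37 dB


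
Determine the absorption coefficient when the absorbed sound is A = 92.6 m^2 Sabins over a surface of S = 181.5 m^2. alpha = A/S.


Absorption coefficient = absorbed power / incident power
alpha = A / S = 92.6 / 181.5 = 0.51019


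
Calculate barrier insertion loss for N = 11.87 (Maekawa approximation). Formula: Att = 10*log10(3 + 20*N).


3 + 20*N = 3 + 20*11.87 = 240.4
Att = 10*log10(240.4) = 23.809 dB


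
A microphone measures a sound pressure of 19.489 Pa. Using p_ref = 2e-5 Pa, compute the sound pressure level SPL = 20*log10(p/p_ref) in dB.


p / p_ref = 19.489 / 2e-5 = 974450
SPL = 20 * log10(974450) = 119.78 dB


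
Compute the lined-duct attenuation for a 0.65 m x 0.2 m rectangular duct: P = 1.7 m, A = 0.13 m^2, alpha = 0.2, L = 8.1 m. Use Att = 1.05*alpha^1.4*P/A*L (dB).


alpha^1.4 = 0.2^1.4 = 0.105061
Attenuation rate = 1.05 * alpha^1.4 * P / A
= 1.05 * 0.105061 * 1.7 / 0.13 = 1.44257 dB/m
Total Att = 1.44257 * 8.1 = 11.685 dB


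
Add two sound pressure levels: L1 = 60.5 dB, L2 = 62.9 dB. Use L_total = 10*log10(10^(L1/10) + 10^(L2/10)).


10^(60.5/10) = 1.12202e+06
10^(62.9/10) = 1.94984e+06
Sum = 1.12202e+06 + 1.94984e+06 = 3.07186e+06
L_total = 10*log10(3.07186e+06) = 64.874 dB


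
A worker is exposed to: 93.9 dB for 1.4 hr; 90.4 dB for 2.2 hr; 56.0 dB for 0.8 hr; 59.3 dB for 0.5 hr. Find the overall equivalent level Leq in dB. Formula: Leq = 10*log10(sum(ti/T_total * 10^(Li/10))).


T_total = 1.4 + 2.2 + 0.8 + 0.5 = 4.9 hr
(1.4/4.9) * 10^(93.9/10) = 7.01345e+08
(2.2/4.9) * 10^(90.4/10) = 4.92296e+08
(0.8/4.9) * 10^(56.0/10) = 64997.1
(0.5/4.9) * 10^(59.3/10) = 86850.8
Sum = 7.01345e+08 + 4.92296e+08 + 64997.1 + 86850.8 = 1.19379e+09
Leq = 10*log10(1.19379e+09) = 90.769 dB


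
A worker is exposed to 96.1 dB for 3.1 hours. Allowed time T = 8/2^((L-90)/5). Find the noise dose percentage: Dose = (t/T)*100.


T_allowed = 8 / 2^((96.1 - 90)/5) = 3.43426 hr
Dose = 3.1 / 3.43426 * 100 = 90.267 %


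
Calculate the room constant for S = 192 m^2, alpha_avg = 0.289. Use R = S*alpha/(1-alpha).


R = 192 * 0.289 / (1 - 0.289) = 78.042 m^2


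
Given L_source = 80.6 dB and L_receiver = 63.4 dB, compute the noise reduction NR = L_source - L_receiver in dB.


NR = L_source - L_receiver (difference between source and receiving room levels)
NR = 80.6 - 63.4 = 17.2 dB


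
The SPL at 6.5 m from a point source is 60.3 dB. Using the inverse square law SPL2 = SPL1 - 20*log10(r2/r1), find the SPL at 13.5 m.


r2/r1 = 13.5/6.5 = 2.07692
Correction = 20*log10(2.07692) = 6.3484 dB
SPL2 = 60.3 - 6.3484 = 53.952 dB


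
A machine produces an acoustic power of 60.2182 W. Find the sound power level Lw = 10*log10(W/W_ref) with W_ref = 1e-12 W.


W / W_ref = 60.2182 / 1e-12 = 6.02182e+13
Lw = 10 * log10(6.02182e+13) = 137.8 dB


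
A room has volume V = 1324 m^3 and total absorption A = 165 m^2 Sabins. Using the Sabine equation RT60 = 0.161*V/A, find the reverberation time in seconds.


RT60 = 0.161 * 1324 / 165 = 1.2919 s


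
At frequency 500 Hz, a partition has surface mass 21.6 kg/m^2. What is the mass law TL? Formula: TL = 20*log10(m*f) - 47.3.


m * f = 21.6 * 500 = 10800
20*log10(10800) = 80.6685 dB
TL = 80.6685 - 47.3 = 33.368 dB


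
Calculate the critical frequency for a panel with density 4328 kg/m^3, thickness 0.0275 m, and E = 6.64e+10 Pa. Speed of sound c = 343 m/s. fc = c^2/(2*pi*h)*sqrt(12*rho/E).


12*rho/E = 12*4328/6.64e+10 = 7.82169e-07
sqrt(12*rho/E) = sqrt(7.82169e-07) = 0.000884403
c^2/(2*pi*h) = 343^2/(2*pi*0.0275) = 680888
fc = 680888 * 0.000884403 = 602.18 Hz


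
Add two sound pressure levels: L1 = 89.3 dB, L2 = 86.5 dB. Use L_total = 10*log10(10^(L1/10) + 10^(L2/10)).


10^(89.3/10) = 8.51138e+08
10^(86.5/10) = 4.46684e+08
Sum = 8.51138e+08 + 4.46684e+08 = 1.29782e+09
L_total = 10*log10(1.29782e+09) = 91.132 dB


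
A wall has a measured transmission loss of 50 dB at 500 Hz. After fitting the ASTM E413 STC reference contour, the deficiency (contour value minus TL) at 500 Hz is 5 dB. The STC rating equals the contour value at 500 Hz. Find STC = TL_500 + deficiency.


By ASTM E413, STC = value of the fitted reference contour at 500 Hz.
Contour value at 500 Hz = TL_500 + deficiency = 50 + 5 = 55
STC = 55


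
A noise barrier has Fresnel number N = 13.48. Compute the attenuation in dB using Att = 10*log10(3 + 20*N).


3 + 20*N = 3 + 20*13.48 = 272.6
Att = 10*log10(272.6) = 24.355 dB


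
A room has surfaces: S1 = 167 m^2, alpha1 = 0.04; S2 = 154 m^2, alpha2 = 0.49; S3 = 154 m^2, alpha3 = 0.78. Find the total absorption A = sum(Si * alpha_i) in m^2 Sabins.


167 * 0.04 = 6.68
154 * 0.49 = 75.46
154 * 0.78 = 120.12
A_total = 6.68 + 75.46 + 120.12 = 202.26 m^2


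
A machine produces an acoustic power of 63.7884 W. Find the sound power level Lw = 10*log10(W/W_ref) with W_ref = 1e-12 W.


W / W_ref = 63.7884 / 1e-12 = 6.37884e+13
Lw = 10 * log10(6.37884e+13) = 138.05 dB


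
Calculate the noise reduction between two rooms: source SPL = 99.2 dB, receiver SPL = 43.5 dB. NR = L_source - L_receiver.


NR = L_source - L_receiver (difference between source and receiving room levels)
NR = 99.2 - 43.5 = 55.7 dB


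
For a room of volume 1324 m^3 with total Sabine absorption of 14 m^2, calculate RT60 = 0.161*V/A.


RT60 = 0.161 * 1324 / 14 = 15.226 s


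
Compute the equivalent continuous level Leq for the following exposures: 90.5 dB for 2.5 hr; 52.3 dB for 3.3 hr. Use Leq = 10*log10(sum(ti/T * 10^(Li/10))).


T_total = 2.5 + 3.3 = 5.8 hr
(2.5/5.8) * 10^(90.5/10) = 4.83629e+08
(3.3/5.8) * 10^(52.3/10) = 96624.2
Sum = 4.83629e+08 + 96624.2 = 4.83726e+08
Leq = 10*log10(4.83726e+08) = 86.846 dB


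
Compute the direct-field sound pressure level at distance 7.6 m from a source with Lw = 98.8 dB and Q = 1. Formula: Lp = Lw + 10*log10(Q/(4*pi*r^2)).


4*pi*r^2 = 4*pi*7.6^2 = 725.834 m^2
Q / (4*pi*r^2) = 1 / 725.834 = 0.00137773
Lp = 98.8 + 10*log10(0.00137773) = 70.192 dB


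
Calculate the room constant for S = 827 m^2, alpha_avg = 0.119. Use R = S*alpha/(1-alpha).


R = 827 * 0.119 / (1 - 0.119) = 111.71 m^2


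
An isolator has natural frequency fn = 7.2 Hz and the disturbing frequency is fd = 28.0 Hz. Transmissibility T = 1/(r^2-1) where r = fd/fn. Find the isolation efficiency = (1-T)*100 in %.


r = 28.0 / 7.2 = 3.88889
r^2 - 1 = 3.88889^2 - 1 = 14.1235
T = 1/14.1235 = 0.070804
Efficiency = (1 - 0.070804)*100 = 92.92 %


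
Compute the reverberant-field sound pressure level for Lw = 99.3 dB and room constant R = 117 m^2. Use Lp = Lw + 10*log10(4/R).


4/R = 4/117 = 0.034188
Lp = 99.3 + 10*log10(0.034188) = 84.639 dB


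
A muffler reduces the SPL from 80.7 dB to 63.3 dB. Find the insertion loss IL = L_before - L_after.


Insertion loss = SPL without muffler - SPL with muffler
IL = 80.7 - 63.3 = 17.4 dB


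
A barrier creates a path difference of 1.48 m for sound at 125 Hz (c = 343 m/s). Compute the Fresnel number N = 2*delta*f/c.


N = 2*delta*f/c = 2*delta/lambda, where lambda = c/f
lambda = 343 / 125 = 2.744 m
N = 2 * 1.48 / 2.744 = 1.0787


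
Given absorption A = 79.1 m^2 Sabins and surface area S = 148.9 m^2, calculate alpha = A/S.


Absorption coefficient = absorbed power / incident power
alpha = A / S = 79.1 / 148.9 = 0.53123


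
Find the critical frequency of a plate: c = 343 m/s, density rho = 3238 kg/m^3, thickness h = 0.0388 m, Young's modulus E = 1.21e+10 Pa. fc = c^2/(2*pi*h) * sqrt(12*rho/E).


12*rho/E = 12*3238/1.21e+10 = 3.21124e-06
sqrt(12*rho/E) = sqrt(3.21124e-06) = 0.00179199
c^2/(2*pi*h) = 343^2/(2*pi*0.0388) = 482588
fc = 482588 * 0.00179199 = 864.79 Hz


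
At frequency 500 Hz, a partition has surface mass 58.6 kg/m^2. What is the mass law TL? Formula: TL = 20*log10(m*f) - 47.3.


m * f = 58.6 * 500 = 29300
20*log10(29300) = 89.3374 dB
TL = 89.3374 - 47.3 = 42.037 dB


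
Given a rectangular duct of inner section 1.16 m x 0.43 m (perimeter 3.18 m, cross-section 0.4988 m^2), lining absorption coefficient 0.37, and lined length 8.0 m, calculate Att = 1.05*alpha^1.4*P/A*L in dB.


alpha^1.4 = 0.37^1.4 = 0.248589
Attenuation rate = 1.05 * alpha^1.4 * P / A
= 1.05 * 0.248589 * 3.18 / 0.4988 = 1.66407 dB/m
Total Att = 1.66407 * 8.0 = 13.313 dB


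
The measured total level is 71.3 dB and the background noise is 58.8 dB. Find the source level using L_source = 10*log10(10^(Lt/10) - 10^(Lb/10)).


10^(71.3/10) = 1.34896e+07
10^(58.8/10) = 758578
Difference = 1.34896e+07 - 758578 = 1.2731e+07
L_source = 10*log10(1.2731e+07) = 71.049 dB


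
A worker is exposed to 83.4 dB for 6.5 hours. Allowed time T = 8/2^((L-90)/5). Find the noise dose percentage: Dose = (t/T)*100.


T_allowed = 8 / 2^((83.4 - 90)/5) = 19.9733 hr
Dose = 6.5 / 19.9733 * 100 = 32.543 %


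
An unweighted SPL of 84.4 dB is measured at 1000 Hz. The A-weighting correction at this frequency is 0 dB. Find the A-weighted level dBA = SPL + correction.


A-weighting table: 1000 Hz -> 0 dB correction
SPL_A = SPL + correction = 84.4 + (0) = 84.4 dBA


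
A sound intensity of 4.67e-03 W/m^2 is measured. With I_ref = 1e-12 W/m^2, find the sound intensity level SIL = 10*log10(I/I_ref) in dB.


I / I_ref = 4.67e-03 / 1e-12 = 4.67e+09
SIL = 10 * log10(4.67e+09) = 96.693 dB


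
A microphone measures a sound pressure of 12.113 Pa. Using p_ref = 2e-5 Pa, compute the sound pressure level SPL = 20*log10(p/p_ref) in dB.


p / p_ref = 12.113 / 2e-5 = 605650
SPL = 20 * log10(605650) = 115.64 dB


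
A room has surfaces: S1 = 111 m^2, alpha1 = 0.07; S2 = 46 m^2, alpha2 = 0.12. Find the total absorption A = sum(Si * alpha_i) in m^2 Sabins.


111 * 0.07 = 7.77
46 * 0.12 = 5.52
A_total = 7.77 + 5.52 = 13.29 m^2


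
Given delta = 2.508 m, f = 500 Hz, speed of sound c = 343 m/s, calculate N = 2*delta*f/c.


N = 2*delta*f/c = 2*delta/lambda, where lambda = c/f
lambda = 343 / 500 = 0.686 m
N = 2 * 2.508 / 0.686 = 7.312


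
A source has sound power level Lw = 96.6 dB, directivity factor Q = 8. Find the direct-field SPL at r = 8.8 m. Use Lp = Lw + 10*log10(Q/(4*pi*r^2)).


4*pi*r^2 = 4*pi*8.8^2 = 973.14 m^2
Q / (4*pi*r^2) = 8 / 973.14 = 0.00822081
Lp = 96.6 + 10*log10(0.00822081) = 75.749 dB


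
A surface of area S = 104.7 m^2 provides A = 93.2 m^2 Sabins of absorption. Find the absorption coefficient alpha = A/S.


Absorption coefficient = absorbed power / incident power
alpha = A / S = 93.2 / 104.7 = 0.89016


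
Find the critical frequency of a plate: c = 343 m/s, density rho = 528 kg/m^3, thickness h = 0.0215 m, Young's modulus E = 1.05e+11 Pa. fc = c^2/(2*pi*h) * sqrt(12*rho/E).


12*rho/E = 12*528/1.05e+11 = 6.03429e-08
sqrt(12*rho/E) = sqrt(6.03429e-08) = 0.000245648
c^2/(2*pi*h) = 343^2/(2*pi*0.0215) = 870903
fc = 870903 * 0.000245648 = 213.94 Hz


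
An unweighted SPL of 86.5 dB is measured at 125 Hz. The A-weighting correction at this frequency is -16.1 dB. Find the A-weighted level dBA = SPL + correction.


A-weighting table: 125 Hz -> -16.1 dB correction
SPL_A = SPL + correction = 86.5 + (-16.1) = 70.4 dBA


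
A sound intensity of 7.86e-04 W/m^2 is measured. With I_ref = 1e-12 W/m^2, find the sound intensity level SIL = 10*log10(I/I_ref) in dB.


I / I_ref = 7.86e-04 / 1e-12 = 7.86e+08
SIL = 10 * log10(7.86e+08) = 88.954 dB


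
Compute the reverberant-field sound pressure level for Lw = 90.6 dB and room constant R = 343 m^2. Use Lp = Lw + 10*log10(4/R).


4/R = 4/343 = 0.0116618
Lp = 90.6 + 10*log10(0.0116618) = 71.268 dB


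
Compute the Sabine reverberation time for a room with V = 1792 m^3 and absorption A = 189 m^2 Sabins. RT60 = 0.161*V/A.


RT60 = 0.161 * 1792 / 189 = 1.5265 s


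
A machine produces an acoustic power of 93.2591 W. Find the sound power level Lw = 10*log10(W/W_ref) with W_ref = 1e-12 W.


W / W_ref = 93.2591 / 1e-12 = 9.32591e+13
Lw = 10 * log10(9.32591e+13) = 139.7 dB


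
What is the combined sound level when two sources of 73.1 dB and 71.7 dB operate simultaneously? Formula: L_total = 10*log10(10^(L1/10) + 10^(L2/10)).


10^(73.1/10) = 2.04174e+07
10^(71.7/10) = 1.47911e+07
Sum = 2.04174e+07 + 1.47911e+07 = 3.52085e+07
L_total = 10*log10(3.52085e+07) = 75.466 dB


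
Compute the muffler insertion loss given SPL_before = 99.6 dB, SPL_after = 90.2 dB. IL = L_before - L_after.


Insertion loss = SPL without muffler - SPL with muffler
IL = 99.6 - 90.2 = 9.4 dB


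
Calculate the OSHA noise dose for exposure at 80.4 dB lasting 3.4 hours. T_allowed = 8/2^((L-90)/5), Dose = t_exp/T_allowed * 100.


T_allowed = 8 / 2^((80.4 - 90)/5) = 30.2738 hr
Dose = 3.4 / 30.2738 * 100 = 11.231 %


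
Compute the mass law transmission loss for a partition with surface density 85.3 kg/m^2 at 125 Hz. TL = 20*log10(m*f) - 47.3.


m * f = 85.3 * 125 = 10662.5
20*log10(10662.5) = 80.5572 dB
TL = 80.5572 - 47.3 = 33.257 dB


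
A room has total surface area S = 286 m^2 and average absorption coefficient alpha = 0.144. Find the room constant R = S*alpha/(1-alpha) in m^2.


R = 286 * 0.144 / (1 - 0.144) = 48.112 m^2


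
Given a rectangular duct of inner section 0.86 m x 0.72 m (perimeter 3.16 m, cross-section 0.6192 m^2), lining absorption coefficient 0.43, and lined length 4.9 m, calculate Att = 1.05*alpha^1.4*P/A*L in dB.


alpha^1.4 = 0.43^1.4 = 0.3068
Attenuation rate = 1.05 * alpha^1.4 * P / A
= 1.05 * 0.3068 * 3.16 / 0.6192 = 1.644 dB/m
Total Att = 1.644 * 4.9 = 8.0556 dB


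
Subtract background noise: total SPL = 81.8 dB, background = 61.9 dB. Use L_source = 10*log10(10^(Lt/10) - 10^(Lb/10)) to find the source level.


10^(81.8/10) = 1.51356e+08
10^(61.9/10) = 1.54882e+06
Difference = 1.51356e+08 - 1.54882e+06 = 1.49807e+08
L_source = 10*log10(1.49807e+08) = 81.755 dB


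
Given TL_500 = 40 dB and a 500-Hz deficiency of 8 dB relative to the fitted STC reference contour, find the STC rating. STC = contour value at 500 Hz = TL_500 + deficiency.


By ASTM E413, STC = value of the fitted reference contour at 500 Hz.
Contour value at 500 Hz = TL_500 + deficiency = 40 + 8 = 48
STC = 48


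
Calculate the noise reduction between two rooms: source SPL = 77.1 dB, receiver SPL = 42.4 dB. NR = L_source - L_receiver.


NR = L_source - L_receiver (difference between source and receiving room levels)
NR = 77.1 - 42.4 = 34.7 dB


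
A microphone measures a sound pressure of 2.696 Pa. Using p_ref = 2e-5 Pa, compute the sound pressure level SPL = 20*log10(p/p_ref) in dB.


p / p_ref = 2.696 / 2e-5 = 134800
SPL = 20 * log10(134800) = 102.59 dB


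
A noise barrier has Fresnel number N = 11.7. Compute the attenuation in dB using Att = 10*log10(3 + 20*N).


3 + 20*N = 3 + 20*11.7 = 237
Att = 10*log10(237) = 23.747 dB


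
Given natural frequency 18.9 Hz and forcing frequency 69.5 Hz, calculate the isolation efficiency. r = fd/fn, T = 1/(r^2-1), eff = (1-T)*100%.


r = 69.5 / 18.9 = 3.67725
r^2 - 1 = 3.67725^2 - 1 = 12.5222
T = 1/12.5222 = 0.0798582
Efficiency = (1 - 0.0798582)*100 = 92.014 %


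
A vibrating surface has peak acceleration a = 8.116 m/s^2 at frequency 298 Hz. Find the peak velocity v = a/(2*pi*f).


omega = 2*pi*f = 2*pi*298 = 1872.39 rad/s
v = a / omega = 8.116 / 1872.39 = 0.0043346 m/s


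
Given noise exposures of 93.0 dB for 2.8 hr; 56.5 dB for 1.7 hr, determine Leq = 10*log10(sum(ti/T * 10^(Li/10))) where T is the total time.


T_total = 2.8 + 1.7 = 4.5 hr
(2.8/4.5) * 10^(93.0/10) = 1.2415e+09
(1.7/4.5) * 10^(56.5/10) = 168747
Sum = 1.2415e+09 + 168747 = 1.24167e+09
Leq = 10*log10(1.24167e+09) = 90.94 dB


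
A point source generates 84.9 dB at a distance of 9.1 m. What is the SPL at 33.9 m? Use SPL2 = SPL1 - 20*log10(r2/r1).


r2/r1 = 33.9/9.1 = 3.72527
Correction = 20*log10(3.72527) = 11.4232 dB
SPL2 = 84.9 - 11.4232 = 73.477 dB


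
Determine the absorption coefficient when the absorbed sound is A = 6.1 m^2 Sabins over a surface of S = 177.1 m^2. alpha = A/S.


Absorption coefficient = absorbed power / incident power
alpha = A / S = 6.1 / 177.1 = 0.034444


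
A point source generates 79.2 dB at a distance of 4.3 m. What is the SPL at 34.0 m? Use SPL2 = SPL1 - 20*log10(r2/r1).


r2/r1 = 34.0/4.3 = 7.90698
Correction = 20*log10(7.90698) = 17.9602 dB
SPL2 = 79.2 - 17.9602 = 61.24 dB


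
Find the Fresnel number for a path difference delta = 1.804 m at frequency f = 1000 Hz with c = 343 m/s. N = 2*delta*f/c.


N = 2*delta*f/c = 2*delta/lambda, where lambda = c/f
lambda = 343 / 1000 = 0.343 m
N = 2 * 1.804 / 0.343 = 10.519


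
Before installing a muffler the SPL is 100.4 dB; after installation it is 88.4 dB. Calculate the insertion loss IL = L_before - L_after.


Insertion loss = SPL without muffler - SPL with muffler
IL = 100.4 - 88.4 = 12 dB


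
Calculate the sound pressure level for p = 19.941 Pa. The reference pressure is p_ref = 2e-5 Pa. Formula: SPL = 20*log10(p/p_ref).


p / p_ref = 19.941 / 2e-5 = 997050
SPL = 20 * log10(997050) = 119.97 dB


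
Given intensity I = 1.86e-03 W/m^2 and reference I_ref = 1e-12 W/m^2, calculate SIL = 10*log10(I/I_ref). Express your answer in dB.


I / I_ref = 1.86e-03 / 1e-12 = 1.86e+09
SIL = 10 * log10(1.86e+09) = 92.695 dB


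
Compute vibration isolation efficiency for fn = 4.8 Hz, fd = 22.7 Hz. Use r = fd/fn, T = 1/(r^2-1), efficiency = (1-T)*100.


r = 22.7 / 4.8 = 4.72917
r^2 - 1 = 4.72917^2 - 1 = 21.365
T = 1/21.365 = 0.0468055
Efficiency = (1 - 0.0468055)*100 = 95.319 %


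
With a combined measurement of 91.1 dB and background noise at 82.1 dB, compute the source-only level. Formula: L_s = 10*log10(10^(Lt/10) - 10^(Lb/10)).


10^(91.1/10) = 1.28825e+09
10^(82.1/10) = 1.62181e+08
Difference = 1.28825e+09 - 1.62181e+08 = 1.12607e+09
L_source = 10*log10(1.12607e+09) = 90.516 dB


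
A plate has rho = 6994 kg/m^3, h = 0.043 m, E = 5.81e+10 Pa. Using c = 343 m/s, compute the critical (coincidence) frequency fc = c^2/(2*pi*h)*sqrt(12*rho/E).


12*rho/E = 12*6994/5.81e+10 = 1.44454e-06
sqrt(12*rho/E) = sqrt(1.44454e-06) = 0.00120189
c^2/(2*pi*h) = 343^2/(2*pi*0.043) = 435452
fc = 435452 * 0.00120189 = 523.37 Hz


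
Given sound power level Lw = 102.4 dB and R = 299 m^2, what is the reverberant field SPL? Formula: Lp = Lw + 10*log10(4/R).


4/R = 4/299 = 0.0133779
Lp = 102.4 + 10*log10(0.0133779) = 83.664 dB


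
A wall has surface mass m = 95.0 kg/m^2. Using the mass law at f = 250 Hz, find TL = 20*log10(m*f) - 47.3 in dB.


m * f = 95.0 * 250 = 23750
20*log10(23750) = 87.5133 dB
TL = 87.5133 - 47.3 = 40.213 dB


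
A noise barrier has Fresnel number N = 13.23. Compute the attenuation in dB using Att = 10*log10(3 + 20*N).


3 + 20*N = 3 + 20*13.23 = 267.6
Att = 10*log10(267.6) = 24.275 dB


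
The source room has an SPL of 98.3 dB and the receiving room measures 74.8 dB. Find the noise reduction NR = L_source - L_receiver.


NR = L_source - L_receiver (difference between source and receiving room levels)
NR = 98.3 - 74.8 = 23.5 dB


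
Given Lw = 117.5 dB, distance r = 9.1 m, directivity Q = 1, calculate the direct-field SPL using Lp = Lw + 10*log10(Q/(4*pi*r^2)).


4*pi*r^2 = 4*pi*9.1^2 = 1040.62 m^2
Q / (4*pi*r^2) = 1 / 1040.62 = 0.000960966
Lp = 117.5 + 10*log10(0.000960966) = 87.327 dB


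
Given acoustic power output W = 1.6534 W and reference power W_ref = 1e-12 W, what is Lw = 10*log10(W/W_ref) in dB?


W / W_ref = 1.6534 / 1e-12 = 1.6534e+12
Lw = 10 * log10(1.6534e+12) = 122.18 dB


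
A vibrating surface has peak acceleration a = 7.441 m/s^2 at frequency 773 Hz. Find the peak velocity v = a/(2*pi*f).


omega = 2*pi*f = 2*pi*773 = 4856.9 rad/s
v = a / omega = 7.441 / 4856.9 = 0.001532 m/s


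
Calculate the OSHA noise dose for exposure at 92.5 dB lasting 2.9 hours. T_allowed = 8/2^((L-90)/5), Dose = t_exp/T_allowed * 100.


T_allowed = 8 / 2^((92.5 - 90)/5) = 5.65685 hr
Dose = 2.9 / 5.65685 * 100 = 51.265 %


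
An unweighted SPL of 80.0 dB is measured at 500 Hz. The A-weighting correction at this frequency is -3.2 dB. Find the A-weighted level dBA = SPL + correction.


A-weighting table: 500 Hz -> -3.2 dB correction
SPL_A = SPL + correction = 80.0 + (-3.2) = 76.8 dBA


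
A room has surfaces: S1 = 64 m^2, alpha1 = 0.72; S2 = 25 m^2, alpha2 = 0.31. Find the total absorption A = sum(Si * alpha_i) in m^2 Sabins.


64 * 0.72 = 46.08
25 * 0.31 = 7.75
A_total = 46.08 + 7.75 = 53.83 m^2


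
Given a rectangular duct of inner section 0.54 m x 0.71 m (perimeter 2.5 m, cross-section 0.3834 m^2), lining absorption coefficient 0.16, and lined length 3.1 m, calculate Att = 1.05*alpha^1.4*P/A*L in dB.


alpha^1.4 = 0.16^1.4 = 0.076872
Attenuation rate = 1.05 * alpha^1.4 * P / A
= 1.05 * 0.076872 * 2.5 / 0.3834 = 0.526315 dB/m
Total Att = 0.526315 * 3.1 = 1.6316 dB


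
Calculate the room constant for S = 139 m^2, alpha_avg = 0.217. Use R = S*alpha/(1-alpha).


R = 139 * 0.217 / (1 - 0.217) = 38.522 m^2


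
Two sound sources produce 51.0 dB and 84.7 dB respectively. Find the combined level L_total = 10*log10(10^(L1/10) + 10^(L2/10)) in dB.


10^(51.0/10) = 125893
10^(84.7/10) = 2.95121e+08
Sum = 125893 + 2.95121e+08 = 2.95247e+08
L_total = 10*log10(2.95247e+08) = 84.702 dB


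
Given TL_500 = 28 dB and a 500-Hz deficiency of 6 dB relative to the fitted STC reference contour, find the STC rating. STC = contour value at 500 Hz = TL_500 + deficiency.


By ASTM E413, STC = value of the fitted reference contour at 500 Hz.
Contour value at 500 Hz = TL_500 + deficiency = 28 + 6 = 34
STC = 34


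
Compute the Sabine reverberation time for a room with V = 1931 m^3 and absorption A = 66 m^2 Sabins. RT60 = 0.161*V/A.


RT60 = 0.161 * 1931 / 66 = 4.7105 s


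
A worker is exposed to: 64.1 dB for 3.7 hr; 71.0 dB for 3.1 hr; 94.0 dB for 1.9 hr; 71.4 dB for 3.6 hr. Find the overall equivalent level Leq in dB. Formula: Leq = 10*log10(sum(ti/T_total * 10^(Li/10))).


T_total = 3.7 + 3.1 + 1.9 + 3.6 = 12.3 hr
(3.7/12.3) * 10^(64.1/10) = 773208
(3.1/12.3) * 10^(71.0/10) = 3.1729e+06
(1.9/12.3) * 10^(94.0/10) = 3.88015e+08
(3.6/12.3) * 10^(71.4/10) = 4.04015e+06
Sum = 773208 + 3.1729e+06 + 3.88015e+08 + 4.04015e+06 = 3.96001e+08
Leq = 10*log10(3.96001e+08) = 85.977 dB


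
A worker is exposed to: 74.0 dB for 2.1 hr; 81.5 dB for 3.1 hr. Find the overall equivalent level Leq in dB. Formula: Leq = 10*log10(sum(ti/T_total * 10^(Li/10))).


T_total = 2.1 + 3.1 = 5.2 hr
(2.1/5.2) * 10^(74.0/10) = 1.01442e+07
(3.1/5.2) * 10^(81.5/10) = 8.4209e+07
Sum = 1.01442e+07 + 8.4209e+07 = 9.43532e+07
Leq = 10*log10(9.43532e+07) = 79.748 dB


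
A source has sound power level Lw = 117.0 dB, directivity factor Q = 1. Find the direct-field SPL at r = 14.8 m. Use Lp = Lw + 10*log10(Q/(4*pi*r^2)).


4*pi*r^2 = 4*pi*14.8^2 = 2752.54 m^2
Q / (4*pi*r^2) = 1 / 2752.54 = 0.000363301
Lp = 117.0 + 10*log10(0.000363301) = 82.603 dB


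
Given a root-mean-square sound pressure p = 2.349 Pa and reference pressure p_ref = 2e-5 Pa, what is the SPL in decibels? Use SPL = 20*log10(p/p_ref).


p / p_ref = 2.349 / 2e-5 = 117450
SPL = 20 * log10(117450) = 101.4 dB


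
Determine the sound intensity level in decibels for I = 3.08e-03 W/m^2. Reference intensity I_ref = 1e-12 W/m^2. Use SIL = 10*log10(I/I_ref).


I / I_ref = 3.08e-03 / 1e-12 = 3.08e+09
SIL = 10 * log10(3.08e+09) = 94.886 dB


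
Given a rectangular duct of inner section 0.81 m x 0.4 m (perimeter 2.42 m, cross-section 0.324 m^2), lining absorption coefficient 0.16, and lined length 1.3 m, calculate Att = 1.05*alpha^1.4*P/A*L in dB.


alpha^1.4 = 0.16^1.4 = 0.076872
Attenuation rate = 1.05 * alpha^1.4 * P / A
= 1.05 * 0.076872 * 2.42 / 0.324 = 0.602876 dB/m
Total Att = 0.602876 * 1.3 = 0.78374 dB


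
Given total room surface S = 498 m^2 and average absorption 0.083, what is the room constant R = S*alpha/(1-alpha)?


R = 498 * 0.083 / (1 - 0.083) = 45.075 m^2


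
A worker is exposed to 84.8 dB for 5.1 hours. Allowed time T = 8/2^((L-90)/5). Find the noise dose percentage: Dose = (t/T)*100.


T_allowed = 8 / 2^((84.8 - 90)/5) = 16.4498 hr
Dose = 5.1 / 16.4498 * 100 = 31.003 %


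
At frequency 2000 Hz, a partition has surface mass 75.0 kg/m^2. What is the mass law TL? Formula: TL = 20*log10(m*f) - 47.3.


m * f = 75.0 * 2000 = 150000
20*log10(150000) = 103.522 dB
TL = 103.522 - 47.3 = 56.222 dB


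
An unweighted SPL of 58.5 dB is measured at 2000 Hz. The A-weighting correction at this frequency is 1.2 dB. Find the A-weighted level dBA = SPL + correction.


A-weighting table: 2000 Hz -> 1.2 dB correction
SPL_A = SPL + correction = 58.5 + (1.2) = 59.7 dBA


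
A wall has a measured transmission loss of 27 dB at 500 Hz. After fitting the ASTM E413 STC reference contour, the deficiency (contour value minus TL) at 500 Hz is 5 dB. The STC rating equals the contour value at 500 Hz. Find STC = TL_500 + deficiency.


By ASTM E413, STC = value of the fitted reference contour at 500 Hz.
Contour value at 500 Hz = TL_500 + deficiency = 27 + 5 = 32
STC = 32


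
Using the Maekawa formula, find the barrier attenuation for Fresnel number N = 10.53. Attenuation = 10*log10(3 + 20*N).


3 + 20*N = 3 + 20*10.53 = 213.6
Att = 10*log10(213.6) = 23.296 dB


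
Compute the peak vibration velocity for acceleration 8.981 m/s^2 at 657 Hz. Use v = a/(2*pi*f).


omega = 2*pi*f = 2*pi*657 = 4128.05 rad/s
v = a / omega = 8.981 / 4128.05 = 0.0021756 m/s


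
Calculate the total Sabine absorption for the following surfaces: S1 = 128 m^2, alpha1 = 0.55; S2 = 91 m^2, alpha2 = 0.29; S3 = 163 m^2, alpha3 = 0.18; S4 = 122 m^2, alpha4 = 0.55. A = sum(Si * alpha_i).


128 * 0.55 = 70.4
91 * 0.29 = 26.39
163 * 0.18 = 29.34
122 * 0.55 = 67.1
A_total = 70.4 + 26.39 + 29.34 + 67.1 = 193.23 m^2


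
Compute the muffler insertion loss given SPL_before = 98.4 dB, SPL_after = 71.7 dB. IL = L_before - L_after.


Insertion loss = SPL without muffler - SPL with muffler
IL = 98.4 - 71.7 = 26.7 dB


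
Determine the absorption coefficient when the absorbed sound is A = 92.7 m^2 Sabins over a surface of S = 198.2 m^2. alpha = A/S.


Absorption coefficient = absorbed power / incident power
alpha = A / S = 92.7 / 198.2 = 0.46771


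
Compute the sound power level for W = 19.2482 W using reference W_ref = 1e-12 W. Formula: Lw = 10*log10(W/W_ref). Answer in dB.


W / W_ref = 19.2482 / 1e-12 = 1.92482e+13
Lw = 10 * log10(1.92482e+13) = 132.84 dB


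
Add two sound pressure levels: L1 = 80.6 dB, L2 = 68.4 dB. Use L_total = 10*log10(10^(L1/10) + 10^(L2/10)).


10^(80.6/10) = 1.14815e+08
10^(68.4/10) = 6.91831e+06
Sum = 1.14815e+08 + 6.91831e+06 = 1.21733e+08
L_total = 10*log10(1.21733e+08) = 80.854 dB


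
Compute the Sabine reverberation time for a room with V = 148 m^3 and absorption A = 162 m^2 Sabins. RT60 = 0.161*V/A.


RT60 = 0.161 * 148 / 162 = 0.14709 s


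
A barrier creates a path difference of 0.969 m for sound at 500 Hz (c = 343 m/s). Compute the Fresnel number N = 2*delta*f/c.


N = 2*delta*f/c = 2*delta/lambda, where lambda = c/f
lambda = 343 / 500 = 0.686 m
N = 2 * 0.969 / 0.686 = 2.8251


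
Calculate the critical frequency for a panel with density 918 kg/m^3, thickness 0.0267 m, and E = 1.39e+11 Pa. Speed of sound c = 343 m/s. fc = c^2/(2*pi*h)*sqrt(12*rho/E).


12*rho/E = 12*918/1.39e+11 = 7.92518e-08
sqrt(12*rho/E) = sqrt(7.92518e-08) = 0.000281517
c^2/(2*pi*h) = 343^2/(2*pi*0.0267) = 701289
fc = 701289 * 0.000281517 = 197.42 Hz


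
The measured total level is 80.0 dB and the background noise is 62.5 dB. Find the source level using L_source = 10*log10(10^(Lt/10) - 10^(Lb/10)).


10^(80.0/10) = 1e+08
10^(62.5/10) = 1.77828e+06
Difference = 1e+08 - 1.77828e+06 = 9.82217e+07
L_source = 10*log10(9.82217e+07) = 79.922 dB


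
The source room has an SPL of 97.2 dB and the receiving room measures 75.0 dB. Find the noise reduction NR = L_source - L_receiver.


NR = L_source - L_receiver (difference between source and receiving room levels)
NR = 97.2 - 75.0 = 22.2 dB


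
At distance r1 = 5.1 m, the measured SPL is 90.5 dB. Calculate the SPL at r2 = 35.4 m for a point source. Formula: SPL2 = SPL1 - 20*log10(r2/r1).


r2/r1 = 35.4/5.1 = 6.94118
Correction = 20*log10(6.94118) = 16.8287 dB
SPL2 = 90.5 - 16.8287 = 73.671 dB


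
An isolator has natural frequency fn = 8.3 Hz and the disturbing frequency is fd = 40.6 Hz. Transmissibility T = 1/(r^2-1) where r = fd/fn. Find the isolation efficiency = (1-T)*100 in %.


r = 40.6 / 8.3 = 4.89157
r^2 - 1 = 4.89157^2 - 1 = 22.9275
T = 1/22.9275 = 0.0436157
Efficiency = (1 - 0.0436157)*100 = 95.638 %


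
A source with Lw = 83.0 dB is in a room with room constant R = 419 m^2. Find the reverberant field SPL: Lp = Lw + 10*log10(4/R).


4/R = 4/419 = 0.00954654
Lp = 83.0 + 10*log10(0.00954654) = 62.798 dB


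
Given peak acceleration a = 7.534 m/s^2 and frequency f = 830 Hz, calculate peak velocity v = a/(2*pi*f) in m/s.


omega = 2*pi*f = 2*pi*830 = 5215.04 rad/s
v = a / omega = 7.534 / 5215.04 = 0.0014447 m/s


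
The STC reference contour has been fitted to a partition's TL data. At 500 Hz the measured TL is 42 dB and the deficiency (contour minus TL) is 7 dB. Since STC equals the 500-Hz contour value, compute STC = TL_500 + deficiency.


By ASTM E413, STC = value of the fitted reference contour at 500 Hz.
Contour value at 500 Hz = TL_500 + deficiency = 42 + 7 = 49
STC = 49


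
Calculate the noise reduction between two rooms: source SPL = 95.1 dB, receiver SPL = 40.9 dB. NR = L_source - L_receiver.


NR = L_source - L_receiver (difference between source and receiving room levels)
NR = 95.1 - 40.9 = 54.2 dB


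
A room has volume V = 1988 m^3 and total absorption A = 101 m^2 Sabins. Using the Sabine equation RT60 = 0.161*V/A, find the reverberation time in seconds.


RT60 = 0.161 * 1988 / 101 = 3.169 s


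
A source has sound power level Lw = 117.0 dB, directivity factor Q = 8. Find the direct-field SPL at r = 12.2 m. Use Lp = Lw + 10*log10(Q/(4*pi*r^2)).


4*pi*r^2 = 4*pi*12.2^2 = 1870.38 m^2
Q / (4*pi*r^2) = 8 / 1870.38 = 0.00427721
Lp = 117.0 + 10*log10(0.00427721) = 93.312 dB


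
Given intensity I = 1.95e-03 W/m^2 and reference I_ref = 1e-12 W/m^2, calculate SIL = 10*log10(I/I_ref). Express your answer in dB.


I / I_ref = 1.95e-03 / 1e-12 = 1.95e+09
SIL = 10 * log10(1.95e+09) = 92.9 dB


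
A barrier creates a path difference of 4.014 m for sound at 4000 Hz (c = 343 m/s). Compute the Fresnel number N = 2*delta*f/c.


N = 2*delta*f/c = 2*delta/lambda, where lambda = c/f
lambda = 343 / 4000 = 0.08575 m
N = 2 * 4.014 / 0.08575 = 93.621


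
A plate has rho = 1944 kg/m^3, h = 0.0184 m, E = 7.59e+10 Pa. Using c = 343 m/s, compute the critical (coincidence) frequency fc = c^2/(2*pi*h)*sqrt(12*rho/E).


12*rho/E = 12*1944/7.59e+10 = 3.07352e-07
sqrt(12*rho/E) = sqrt(3.07352e-07) = 0.000554393
c^2/(2*pi*h) = 343^2/(2*pi*0.0184) = 1.01763e+06
fc = 1.01763e+06 * 0.000554393 = 564.17 Hz


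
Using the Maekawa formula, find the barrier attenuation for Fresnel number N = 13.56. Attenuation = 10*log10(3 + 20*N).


3 + 20*N = 3 + 20*13.56 = 274.2
Att = 10*log10(274.2) = 24.381 dB


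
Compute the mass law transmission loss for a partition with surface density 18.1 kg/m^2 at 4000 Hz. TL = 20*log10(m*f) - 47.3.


m * f = 18.1 * 4000 = 72400
20*log10(72400) = 97.1948 dB
TL = 97.1948 - 47.3 = 49.895 dB


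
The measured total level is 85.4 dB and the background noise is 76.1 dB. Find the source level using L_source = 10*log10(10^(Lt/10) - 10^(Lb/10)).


10^(85.4/10) = 3.46737e+08
10^(76.1/10) = 4.0738e+07
Difference = 3.46737e+08 - 4.0738e+07 = 3.05999e+08
L_source = 10*log10(3.05999e+08) = 84.857 dB


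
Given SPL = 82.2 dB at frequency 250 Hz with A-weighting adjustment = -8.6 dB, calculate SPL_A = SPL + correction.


A-weighting table: 250 Hz -> -8.6 dB correction
SPL_A = SPL + correction = 82.2 + (-8.6) = 73.6 dBA


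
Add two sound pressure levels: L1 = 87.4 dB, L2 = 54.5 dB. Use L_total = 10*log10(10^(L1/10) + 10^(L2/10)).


10^(87.4/10) = 5.49541e+08
10^(54.5/10) = 281838
Sum = 5.49541e+08 + 281838 = 5.49823e+08
L_total = 10*log10(5.49823e+08) = 87.402 dB


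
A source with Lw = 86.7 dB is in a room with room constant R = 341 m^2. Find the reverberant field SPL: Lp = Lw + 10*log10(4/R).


4/R = 4/341 = 0.0117302
Lp = 86.7 + 10*log10(0.0117302) = 67.393 dB
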